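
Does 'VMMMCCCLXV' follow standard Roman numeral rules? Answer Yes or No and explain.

'VMMMCCCLXV': V should not appear more than once

No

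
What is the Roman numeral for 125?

Convert 125 to Roman numerals:
  125 contains 1×100 (C)
  25 contains 2×10 (XX)
  5 contains 1×5 (V)

CXXV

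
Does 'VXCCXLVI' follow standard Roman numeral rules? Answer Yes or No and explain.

'VXCCXLVI': V should not appear more than once

No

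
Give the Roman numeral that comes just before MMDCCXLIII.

MMDCCXLIII = 2743; previous is 2742

MMDCCXLII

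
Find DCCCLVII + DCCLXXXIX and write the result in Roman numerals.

DCCCLVII = 857
DCCLXXXIX = 789
857 + 789 = 1646

MDCXLVI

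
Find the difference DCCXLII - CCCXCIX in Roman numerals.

DCCXLII = 742
CCCXCIX = 399
742 - 399 = 343

CCCXLIII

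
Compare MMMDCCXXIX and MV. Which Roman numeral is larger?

MMMDCCXXIX = 3729
MV = 1005
3729 is larger

MMMDCCXXIX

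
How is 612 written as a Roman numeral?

Convert 612 to Roman numerals:
  612 contains 1×500 (D)
  112 contains 1×100 (C)
  12 contains 1×10 (X)
  2 contains 2×1 (II)

DCXII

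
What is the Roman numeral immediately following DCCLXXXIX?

DCCLXXXIX = 789; next is 790

DCCXC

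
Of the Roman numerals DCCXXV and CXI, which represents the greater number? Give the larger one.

DCCXXV = 725
CXI = 111
725 is larger

DCCXXV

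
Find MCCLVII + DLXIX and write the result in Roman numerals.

MCCLVII = 1257
DLXIX = 569
1257 + 569 = 1826

MDCCCXXVI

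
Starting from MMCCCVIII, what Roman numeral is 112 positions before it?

MMCCCVIII = 2308
2308 - 112 = 2196

MMCXCVI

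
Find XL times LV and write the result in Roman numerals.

XL = 40
LV = 55
40 × 55 = 2200

MMCC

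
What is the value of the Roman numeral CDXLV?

CDXLV: CD=400, XL=40, V=5
400 + 40 + 5 = 445

445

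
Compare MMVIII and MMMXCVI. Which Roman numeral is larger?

MMVIII = 2008
MMMXCVI = 3096
3096 is larger

MMMXCVI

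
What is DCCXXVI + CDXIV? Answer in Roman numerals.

DCCXXVI = 726
CDXIV = 414
726 + 414 = 1140

MCXL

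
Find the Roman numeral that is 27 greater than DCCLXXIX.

DCCLXXIX = 779
779 + 27 = 806

DCCCVI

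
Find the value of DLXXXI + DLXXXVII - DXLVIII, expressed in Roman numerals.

DLXXXI = 581, DLXXXVII = 587, DXLVIII = 548
581 + 587 = 1168
1168 - 548 = 620

DCXX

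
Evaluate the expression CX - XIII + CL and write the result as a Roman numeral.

CX = 110, XIII = 13, CL = 150
110 - 13 = 97
97 + 150 = 247

CCXLVII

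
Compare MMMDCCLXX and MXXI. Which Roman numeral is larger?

MMMDCCLXX = 3770
MXXI = 1021
3770 is larger

MMMDCCLXX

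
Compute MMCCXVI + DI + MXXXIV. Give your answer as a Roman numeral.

MMCCXVI = 2216, DI = 501, MXXXIV = 1034
2216 + 501 = 2717
2717 + 1034 = 3751

MMMDCCLI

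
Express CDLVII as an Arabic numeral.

CDLVII: CD=400, L=50, V=5, I=1, I=1
400 + 50 + 5 + 1 + 1 = 457

457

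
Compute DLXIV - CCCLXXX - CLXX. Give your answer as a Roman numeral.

DLXIV = 564, CCCLXXX = 380, CLXX = 170
564 - 380 = 184
184 - 170 = 14

XIV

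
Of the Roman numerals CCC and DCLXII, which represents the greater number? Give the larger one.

CCC = 300
DCLXII = 662
662 is larger

DCLXII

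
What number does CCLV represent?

CCLV: C=100, C=100, L=50, V=5
100 + 100 + 50 + 5 = 255

255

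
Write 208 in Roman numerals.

Convert 208 to Roman numerals:
  208 contains 2×100 (CC)
  8 contains 1×5 (V)
  3 contains 3×1 (III)

CCVIII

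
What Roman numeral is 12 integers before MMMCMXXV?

MMMCMXXV = 3925
3925 - 12 = 3913

MMMCMXIII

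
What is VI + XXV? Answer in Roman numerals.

VI = 6
XXV = 25
6 + 25 = 31

XXXI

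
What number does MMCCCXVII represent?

MMCCCXVII: M=1000, M=1000, C=100, C=100, C=100, X=10, V=5, I=1, I=1
1000 + 1000 + 100 + 100 + 100 + 10 + 5 + 1 + 1 = 2317

2317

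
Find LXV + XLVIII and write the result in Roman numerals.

LXV = 65
XLVIII = 48
65 + 48 = 113

CXIII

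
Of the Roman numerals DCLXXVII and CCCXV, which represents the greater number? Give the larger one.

DCLXXVII = 677
CCCXV = 315
677 is larger

DCLXXVII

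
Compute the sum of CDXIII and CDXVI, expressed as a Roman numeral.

CDXIII = 413
CDXVI = 416
413 + 416 = 829

DCCCXXIX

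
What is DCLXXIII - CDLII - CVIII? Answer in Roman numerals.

DCLXXIII = 673, CDLII = 452, CVIII = 108
673 - 452 = 221
221 - 108 = 113

CXIII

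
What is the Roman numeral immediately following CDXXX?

CDXXX = 430, so the next integer is 430 + 1 = 431

CDXXXI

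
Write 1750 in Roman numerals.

Convert 1750 to Roman numerals:
  1750 contains 1×1000 (M)
  750 contains 1×500 (D)
  250 contains 2×100 (CC)
  50 contains 1×50 (L)

MDCCL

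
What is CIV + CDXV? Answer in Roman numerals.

CIV = 104
CDXV = 415
104 + 415 = 519

DXIX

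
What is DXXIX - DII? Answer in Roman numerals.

DXXIX = 529
DII = 502
529 - 502 = 27

XXVII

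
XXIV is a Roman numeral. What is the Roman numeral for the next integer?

XXIV = 24; next is 25

XXV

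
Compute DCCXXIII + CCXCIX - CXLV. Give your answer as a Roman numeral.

DCCXXIII = 723, CCXCIX = 299, CXLV = 145
723 + 299 = 1022
1022 - 145 = 877

DCCCLXXVII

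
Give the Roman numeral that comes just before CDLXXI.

CDLXXI = 471, so the previous integer is 471 - 1 = 470

CDLXX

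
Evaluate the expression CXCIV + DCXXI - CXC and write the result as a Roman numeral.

CXCIV = 194, DCXXI = 621, CXC = 190
194 + 621 = 815
815 - 190 = 625

DCXXV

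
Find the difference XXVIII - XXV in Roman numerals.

XXVIII = 28
XXV = 25
28 - 25 = 3

III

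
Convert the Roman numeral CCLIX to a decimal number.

CCLIX: C=100, C=100, L=50, IX=9
100 + 100 + 50 + 9 = 259

259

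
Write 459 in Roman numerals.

Convert 459 to Roman numerals:
  459 contains 1×400 (CD)
  59 contains 1×50 (L)
  9 contains 1×9 (IX)

CDLIX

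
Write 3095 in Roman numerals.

Convert 3095 to Roman numerals:
  3095 contains 3×1000 (MMM)
  95 contains 1×90 (XC)
  5 contains 1×5 (V)

MMMXCV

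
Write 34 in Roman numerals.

Convert 34 to Roman numerals:
  34 contains 3×10 (XXX)
  4 contains 1×4 (IV)

XXXIV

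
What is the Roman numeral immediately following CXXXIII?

CXXXIII = 133; next is 134

CXXXIV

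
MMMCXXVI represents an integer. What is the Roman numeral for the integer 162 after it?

MMMCXXVI = 3126
3126 + 162 = 3288

MMMCCLXXXVIII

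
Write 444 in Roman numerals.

Convert 444 to Roman numerals:
  444 contains 1×400 (CD)
  44 contains 1×40 (XL)
  4 contains 1×4 (IV)

CDXLIV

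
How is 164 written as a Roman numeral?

Convert 164 to Roman numerals:
  164 contains 1×100 (C)
  64 contains 1×50 (L)
  14 contains 1×10 (X)
  4 contains 1×4 (IV)

CLXIV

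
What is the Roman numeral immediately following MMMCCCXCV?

MMMCCCXCV = 3395, so the next integer is 3395 + 1 = 3396

MMMCCCXCVI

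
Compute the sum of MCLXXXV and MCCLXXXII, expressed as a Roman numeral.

MCLXXXV = 1185
MCCLXXXII = 1282
1185 + 1282 = 2467

MMCDLXVII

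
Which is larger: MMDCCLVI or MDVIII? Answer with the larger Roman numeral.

MMDCCLVI = 2756
MDVIII = 1508
2756 is larger

MMDCCLVI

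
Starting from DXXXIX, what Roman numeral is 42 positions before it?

DXXXIX = 539
539 - 42 = 497

CDXCVII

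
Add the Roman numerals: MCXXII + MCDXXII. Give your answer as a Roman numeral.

MCXXII = 1122
MCDXXII = 1422
1122 + 1422 = 2544

MMDXLIV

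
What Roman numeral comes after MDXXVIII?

MDXXVIII = 1528, so the next integer is 1528 + 1 = 1529

MDXXIX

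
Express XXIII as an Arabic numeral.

XXIII: X=10, X=10, I=1, I=1, I=1
10 + 10 + 1 + 1 + 1 = 23

23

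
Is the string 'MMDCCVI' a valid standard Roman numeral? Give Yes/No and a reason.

'MMDCCVI': Check the rules: uses only the symbols I, V, X, L, C, D, M; no symbol is repeated more than three times in a row; V, L and D each appear at most once; no smaller symbol precedes a larger one (values never increase from left to right). Value: M (1000) + M (1000) + D (500) + C (100) + C (100) + V (5) + I (1) = 2706. So it is a valid standard Roman numeral.

Yes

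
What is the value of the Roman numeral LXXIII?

LXXIII: L=50, X=10, X=10, I=1, I=1, I=1
50 + 10 + 10 + 1 + 1 + 1 = 73

73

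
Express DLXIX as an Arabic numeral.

DLXIX: D=500, L=50, X=10, IX=9
500 + 50 + 10 + 9 = 569

569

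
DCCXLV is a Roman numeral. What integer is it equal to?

DCCXLV: D=500, C=100, C=100, XL=40, V=5
500 + 100 + 100 + 40 + 5 = 745

745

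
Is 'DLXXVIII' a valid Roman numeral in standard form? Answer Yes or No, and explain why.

'DLXXVIII': Check the rules: uses only the symbols I, V, X, L, C, D, M; no symbol is repeated more than three times in a row; V, L and D each appear at most once; no smaller symbol precedes a larger one (values never increase from left to right). Value: D (500) + L (50) + X (10) + X (10) + V (5) + I (1) + I (1) + I (1) = 578. So it is a valid standard Roman numeral.

Yes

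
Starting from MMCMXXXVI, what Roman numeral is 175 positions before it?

MMCMXXXVI = 2936
2936 - 175 = 2761

MMDCCLXI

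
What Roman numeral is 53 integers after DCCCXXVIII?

DCCCXXVIII = 828
828 + 53 = 881

DCCCLXXXI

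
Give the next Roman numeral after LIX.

LIX = 59; next is 60

LX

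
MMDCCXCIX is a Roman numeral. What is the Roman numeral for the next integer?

MMDCCXCIX = 2799, so the next integer is 2799 + 1 = 2800

MMDCCC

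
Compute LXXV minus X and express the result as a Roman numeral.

LXXV = 75
X = 10
75 - 10 = 65

LXV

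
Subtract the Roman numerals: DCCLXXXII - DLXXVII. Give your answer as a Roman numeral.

DCCLXXXII = 782
DLXXVII = 577
782 - 577 = 205

CCV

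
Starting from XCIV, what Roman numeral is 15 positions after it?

XCIV = 94
94 + 15 = 109

CIX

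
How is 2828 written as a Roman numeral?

Convert 2828 to Roman numerals:
  2828 contains 2×1000 (MM)
  828 contains 1×500 (D)
  328 contains 3×100 (CCC)
  28 contains 2×10 (XX)
  8 contains 1×5 (V)
  3 contains 3×1 (III)

MMDCCCXXVIII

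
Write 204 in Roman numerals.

Convert 204 to Roman numerals:
  204 contains 2×100 (CC)
  4 contains 1×4 (IV)

CCIV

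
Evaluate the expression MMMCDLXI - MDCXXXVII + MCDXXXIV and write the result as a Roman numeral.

MMMCDLXI = 3461, MDCXXXVII = 1637, MCDXXXIV = 1434
3461 - 1637 = 1824
1824 + 1434 = 3258

MMMCCLVIII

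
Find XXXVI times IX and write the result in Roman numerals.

XXXVI = 36
IX = 9
36 × 9 = 324

CCCXXIV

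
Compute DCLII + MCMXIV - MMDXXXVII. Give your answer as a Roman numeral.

DCLII = 652, MCMXIV = 1914, MMDXXXVII = 2537
652 + 1914 = 2566
2566 - 2537 = 29

XXIX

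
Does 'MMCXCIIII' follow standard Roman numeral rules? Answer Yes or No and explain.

'MMCXCIIII': More than 3 consecutive I's

No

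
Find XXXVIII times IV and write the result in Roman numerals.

XXXVIII = 38
IV = 4
38 × 4 = 152

CLII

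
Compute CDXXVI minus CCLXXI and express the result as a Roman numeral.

CDXXVI = 426
CCLXXI = 271
426 - 271 = 155

CLV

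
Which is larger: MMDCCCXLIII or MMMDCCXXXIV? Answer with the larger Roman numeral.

MMDCCCXLIII = 2843
MMMDCCXXXIV = 3734
3734 is larger

MMMDCCXXXIV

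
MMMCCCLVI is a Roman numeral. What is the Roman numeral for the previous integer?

MMMCCCLVI = 3356, so the previous integer is 3356 - 1 = 3355

MMMCCCLV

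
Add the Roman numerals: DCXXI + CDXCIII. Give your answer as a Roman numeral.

DCXXI = 621
CDXCIII = 493
621 + 493 = 1114

MCXIV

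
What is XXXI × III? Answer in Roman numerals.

XXXI = 31
III = 3
31 × 3 = 93

XCIII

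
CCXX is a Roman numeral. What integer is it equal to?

CCXX: C=100, C=100, X=10, X=10
100 + 100 + 10 + 10 = 220

220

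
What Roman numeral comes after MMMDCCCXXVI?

MMMDCCCXXVI = 3826; next is 3827

MMMDCCCXXVII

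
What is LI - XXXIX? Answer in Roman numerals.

LI = 51
XXXIX = 39
51 - 39 = 12

XII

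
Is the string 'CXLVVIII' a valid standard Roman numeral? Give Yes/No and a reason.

'CXLVVIII': V should not appear more than once

No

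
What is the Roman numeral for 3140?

Convert 3140 to Roman numerals:
  3140 contains 3×1000 (MMM)
  140 contains 1×100 (C)
  40 contains 1×40 (XL)

MMMCXL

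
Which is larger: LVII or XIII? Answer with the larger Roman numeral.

LVII = 57
XIII = 13
57 is larger

LVII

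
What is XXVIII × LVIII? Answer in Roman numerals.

XXVIII = 28
LVIII = 58
28 × 58 = 1624

MDCXXIV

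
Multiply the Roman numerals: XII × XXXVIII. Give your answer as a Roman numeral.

XII = 12
XXXVIII = 38
12 × 38 = 456

CDLVI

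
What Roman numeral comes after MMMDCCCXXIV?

MMMDCCCXXIV = 3824, so the next integer is 3824 + 1 = 3825

MMMDCCCXXV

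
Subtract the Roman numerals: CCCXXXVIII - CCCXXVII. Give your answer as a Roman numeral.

CCCXXXVIII = 338
CCCXXVII = 327
338 - 327 = 11

XI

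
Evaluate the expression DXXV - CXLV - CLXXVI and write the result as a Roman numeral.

DXXV = 525, CXLV = 145, CLXXVI = 176
525 - 145 = 380
380 - 176 = 204

CCIV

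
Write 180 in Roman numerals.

Convert 180 to Roman numerals:
  180 contains 1×100 (C)
  80 contains 1×50 (L)
  30 contains 3×10 (XXX)

CLXXX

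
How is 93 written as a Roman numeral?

Convert 93 to Roman numerals:
  93 contains 1×90 (XC)
  3 contains 3×1 (III)

XCIII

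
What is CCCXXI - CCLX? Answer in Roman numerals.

CCCXXI = 321
CCLX = 260
321 - 260 = 61

LXI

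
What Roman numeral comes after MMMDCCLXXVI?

MMMDCCLXXVI = 3776; next is 3777

MMMDCCLXXVII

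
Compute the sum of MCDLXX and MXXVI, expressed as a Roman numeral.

MCDLXX = 1470
MXXVI = 1026
1470 + 1026 = 2496

MMCDXCVI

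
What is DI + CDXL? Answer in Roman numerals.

DI = 501
CDXL = 440
501 + 440 = 941

CMXLI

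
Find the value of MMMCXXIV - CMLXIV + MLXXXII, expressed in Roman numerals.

MMMCXXIV = 3124, CMLXIV = 964, MLXXXII = 1082
3124 - 964 = 2160
2160 + 1082 = 3242

MMMCCXLII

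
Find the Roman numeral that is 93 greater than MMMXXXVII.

MMMXXXVII = 3037
3037 + 93 = 3130

MMMCXXX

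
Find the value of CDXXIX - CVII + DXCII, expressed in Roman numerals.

CDXXIX = 429, CVII = 107, DXCII = 592
429 - 107 = 322
322 + 592 = 914

CMXIV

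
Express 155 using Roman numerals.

Convert 155 to Roman numerals:
  155 contains 1×100 (C)
  55 contains 1×50 (L)
  5 contains 1×5 (V)

CLV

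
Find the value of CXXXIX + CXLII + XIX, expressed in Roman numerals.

CXXXIX = 139, CXLII = 142, XIX = 19
139 + 142 = 281
281 + 19 = 300

CCC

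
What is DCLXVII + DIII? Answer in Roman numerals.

DCLXVII = 667
DIII = 503
667 + 503 = 1170

MCLXX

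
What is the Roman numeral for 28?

Convert 28 to Roman numerals:
  28 contains 2×10 (XX)
  8 contains 1×5 (V)
  3 contains 3×1 (III)

XXVIII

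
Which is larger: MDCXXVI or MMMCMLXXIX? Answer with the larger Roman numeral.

MDCXXVI = 1626
MMMCMLXXIX = 3979
3979 is larger

MMMCMLXXIX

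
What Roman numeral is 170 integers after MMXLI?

MMXLI = 2041
2041 + 170 = 2211

MMCCXI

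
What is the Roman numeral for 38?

Convert 38 to Roman numerals:
  38 contains 3×10 (XXX)
  8 contains 1×5 (V)
  3 contains 3×1 (III)

XXXVIII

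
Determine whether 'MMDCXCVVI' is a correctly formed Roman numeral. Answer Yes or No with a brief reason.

'MMDCXCVVI': V should not appear more than once

No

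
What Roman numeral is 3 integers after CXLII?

CXLII = 142
142 + 3 = 145

CXLV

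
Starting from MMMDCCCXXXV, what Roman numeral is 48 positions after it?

MMMDCCCXXXV = 3835
3835 + 48 = 3883

MMMDCCCLXXXIII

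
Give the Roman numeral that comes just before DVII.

DVII = 507, so the previous integer is 507 - 1 = 506

DVI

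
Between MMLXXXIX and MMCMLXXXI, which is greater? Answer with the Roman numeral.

MMLXXXIX = 2089
MMCMLXXXI = 2981
2981 is larger

MMCMLXXXI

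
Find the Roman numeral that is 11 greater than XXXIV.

XXXIV = 34
34 + 11 = 45

XLV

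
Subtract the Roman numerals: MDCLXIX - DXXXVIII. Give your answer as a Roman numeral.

MDCLXIX = 1669
DXXXVIII = 538
1669 - 538 = 1131

MCXXXI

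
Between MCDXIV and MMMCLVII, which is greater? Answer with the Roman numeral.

MCDXIV = 1414
MMMCLVII = 3157
3157 is larger

MMMCLVII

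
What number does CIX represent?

CIX: C=100, IX=9
100 + 9 = 109

109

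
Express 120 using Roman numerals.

Convert 120 to Roman numerals:
  120 contains 1×100 (C)
  20 contains 2×10 (XX)

CXX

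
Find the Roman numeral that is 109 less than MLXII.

MLXII = 1062
1062 - 109 = 953

CMLIII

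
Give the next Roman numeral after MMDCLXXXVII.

MMDCLXXXVII = 2687, so the next integer is 2687 + 1 = 2688

MMDCLXXXVIII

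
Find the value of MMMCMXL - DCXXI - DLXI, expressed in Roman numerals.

MMMCMXL = 3940, DCXXI = 621, DLXI = 561
3940 - 621 = 3319
3319 - 561 = 2758

MMDCCLVIII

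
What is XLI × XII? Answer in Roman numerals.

XLI = 41
XII = 12
41 × 12 = 492

CDXCII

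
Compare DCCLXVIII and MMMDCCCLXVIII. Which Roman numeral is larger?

DCCLXVIII = 768
MMMDCCCLXVIII = 3868
3868 is larger

MMMDCCCLXVIII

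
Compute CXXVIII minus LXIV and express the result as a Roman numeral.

CXXVIII = 128
LXIV = 64
128 - 64 = 64

LXIV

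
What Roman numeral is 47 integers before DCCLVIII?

DCCLVIII = 758
758 - 47 = 711

DCCXI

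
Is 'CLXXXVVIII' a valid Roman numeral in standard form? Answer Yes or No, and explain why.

'CLXXXVVIII': V should not appear more than once

No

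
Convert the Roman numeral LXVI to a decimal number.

LXVI: L=50, X=10, V=5, I=1
50 + 10 + 5 + 1 = 66

66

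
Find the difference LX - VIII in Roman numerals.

LX = 60
VIII = 8
60 - 8 = 52

LII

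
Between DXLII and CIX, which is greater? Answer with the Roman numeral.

DXLII = 542
CIX = 109
542 is larger

DXLII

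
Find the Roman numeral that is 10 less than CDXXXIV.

CDXXXIV = 434
434 - 10 = 424

CDXXIV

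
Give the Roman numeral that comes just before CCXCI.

CCXCI = 291; previous is 290

CCXC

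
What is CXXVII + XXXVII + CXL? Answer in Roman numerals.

CXXVII = 127, XXXVII = 37, CXL = 140
127 + 37 = 164
164 + 140 = 304

CCCIV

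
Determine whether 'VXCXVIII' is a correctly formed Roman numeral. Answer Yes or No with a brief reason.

'VXCXVIII': V should not appear more than once

No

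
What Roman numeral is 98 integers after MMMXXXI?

MMMXXXI = 3031
3031 + 98 = 3129

MMMCXXIX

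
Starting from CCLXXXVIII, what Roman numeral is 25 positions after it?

CCLXXXVIII = 288
288 + 25 = 313

CCCXIII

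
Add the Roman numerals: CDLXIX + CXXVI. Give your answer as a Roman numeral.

CDLXIX = 469
CXXVI = 126
469 + 126 = 595

DXCV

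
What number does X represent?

X: X=10

10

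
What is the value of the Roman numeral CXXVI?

CXXVI: C=100, X=10, X=10, V=5, I=1
100 + 10 + 10 + 5 + 1 = 126

126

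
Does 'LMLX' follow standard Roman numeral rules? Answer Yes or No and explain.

'LMLX': L should not appear more than once

No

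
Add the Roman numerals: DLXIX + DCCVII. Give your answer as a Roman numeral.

DLXIX = 569
DCCVII = 707
569 + 707 = 1276

MCCLXXVI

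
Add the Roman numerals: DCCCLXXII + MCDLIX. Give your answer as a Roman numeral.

DCCCLXXII = 872
MCDLIX = 1459
872 + 1459 = 2331

MMCCCXXXI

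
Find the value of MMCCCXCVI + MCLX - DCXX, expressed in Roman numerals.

MMCCCXCVI = 2396, MCLX = 1160, DCXX = 620
2396 + 1160 = 3556
3556 - 620 = 2936

MMCMXXXVI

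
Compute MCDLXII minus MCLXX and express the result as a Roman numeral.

MCDLXII = 1462
MCLXX = 1170
1462 - 1170 = 292

CCXCII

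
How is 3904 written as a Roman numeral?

Convert 3904 to Roman numerals:
  3904 contains 3×1000 (MMM)
  904 contains 1×900 (CM)
  4 contains 1×4 (IV)

MMMCMIV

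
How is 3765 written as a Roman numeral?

Convert 3765 to Roman numerals:
  3765 contains 3×1000 (MMM)
  765 contains 1×500 (D)
  265 contains 2×100 (CC)
  65 contains 1×50 (L)
  15 contains 1×10 (X)
  5 contains 1×5 (V)

MMMDCCLXV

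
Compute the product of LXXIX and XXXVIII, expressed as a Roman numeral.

LXXIX = 79
XXXVIII = 38
79 × 38 = 3002

MMMII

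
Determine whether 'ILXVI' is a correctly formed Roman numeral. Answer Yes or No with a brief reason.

'ILXVI': Invalid subtractive combination: IL

No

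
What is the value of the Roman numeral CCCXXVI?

CCCXXVI: C=100, C=100, C=100, X=10, X=10, V=5, I=1
100 + 100 + 100 + 10 + 10 + 5 + 1 = 326

326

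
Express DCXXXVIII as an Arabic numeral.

DCXXXVIII: D=500, C=100, X=10, X=10, X=10, V=5, I=1, I=1, I=1
500 + 100 + 10 + 10 + 10 + 5 + 1 + 1 + 1 = 638

638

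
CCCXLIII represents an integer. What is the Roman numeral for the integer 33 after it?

CCCXLIII = 343
343 + 33 = 376

CCCLXXVI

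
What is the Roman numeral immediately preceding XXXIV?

XXXIV = 34; previous is 33

XXXIII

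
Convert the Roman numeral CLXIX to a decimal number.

CLXIX: C=100, L=50, X=10, IX=9
100 + 50 + 10 + 9 = 169

169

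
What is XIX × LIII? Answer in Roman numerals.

XIX = 19
LIII = 53
19 × 53 = 1007

MVII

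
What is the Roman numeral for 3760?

Convert 3760 to Roman numerals:
  3760 contains 3×1000 (MMM)
  760 contains 1×500 (D)
  260 contains 2×100 (CC)
  60 contains 1×50 (L)
  10 contains 1×10 (X)

MMMDCCLX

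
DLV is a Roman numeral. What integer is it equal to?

DLV: D=500, L=50, V=5
500 + 50 + 5 = 555

555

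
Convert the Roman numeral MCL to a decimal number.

MCL: M=1000, C=100, L=50
1000 + 100 + 50 = 1150

1150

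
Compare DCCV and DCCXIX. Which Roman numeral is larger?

DCCV = 705
DCCXIX = 719
719 is larger

DCCXIX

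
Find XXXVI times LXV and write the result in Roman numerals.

XXXVI = 36
LXV = 65
36 × 65 = 2340

MMCCCXL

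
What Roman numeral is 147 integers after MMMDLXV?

MMMDLXV = 3565
3565 + 147 = 3712

MMMDCCXII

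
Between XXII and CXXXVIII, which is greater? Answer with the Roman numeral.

XXII = 22
CXXXVIII = 138
138 is larger

CXXXVIII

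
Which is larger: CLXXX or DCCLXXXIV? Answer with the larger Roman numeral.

CLXXX = 180
DCCLXXXIV = 784
784 is larger

DCCLXXXIV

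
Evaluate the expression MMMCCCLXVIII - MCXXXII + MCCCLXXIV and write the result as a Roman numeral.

MMMCCCLXVIII = 3368, MCXXXII = 1132, MCCCLXXIV = 1374
3368 - 1132 = 2236
2236 + 1374 = 3610

MMMDCX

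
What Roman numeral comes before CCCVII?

CCCVII = 307, so the previous integer is 307 - 1 = 306

CCCVI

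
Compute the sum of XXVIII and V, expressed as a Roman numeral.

XXVIII = 28
V = 5
28 + 5 = 33

XXXIII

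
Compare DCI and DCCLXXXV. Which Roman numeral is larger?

DCI = 601
DCCLXXXV = 785
785 is larger

DCCLXXXV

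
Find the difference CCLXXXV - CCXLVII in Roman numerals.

CCLXXXV = 285
CCXLVII = 247
285 - 247 = 38

XXXVIII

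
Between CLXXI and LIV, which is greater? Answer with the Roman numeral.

CLXXI = 171
LIV = 54
171 is larger

CLXXI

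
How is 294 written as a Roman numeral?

Convert 294 to Roman numerals:
  294 contains 2×100 (CC)
  94 contains 1×90 (XC)
  4 contains 1×4 (IV)

CCXCIV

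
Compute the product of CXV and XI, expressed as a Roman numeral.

CXV = 115
XI = 11
115 × 11 = 1265

MCCLXV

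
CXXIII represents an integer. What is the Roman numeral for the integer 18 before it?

CXXIII = 123
123 - 18 = 105

CV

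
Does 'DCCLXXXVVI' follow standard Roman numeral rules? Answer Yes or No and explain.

'DCCLXXXVVI': V should not appear more than once

No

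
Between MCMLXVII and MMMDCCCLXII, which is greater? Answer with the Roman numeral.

MCMLXVII = 1967
MMMDCCCLXII = 3862
3862 is larger

MMMDCCCLXII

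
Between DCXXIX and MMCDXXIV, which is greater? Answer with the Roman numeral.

DCXXIX = 629
MMCDXXIV = 2424
2424 is larger

MMCDXXIV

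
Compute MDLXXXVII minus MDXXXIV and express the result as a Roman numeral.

MDLXXXVII = 1587
MDXXXIV = 1534
1587 - 1534 = 53

LIII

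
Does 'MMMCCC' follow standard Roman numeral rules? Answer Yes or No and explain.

'MMMCCC': Check the rules: uses only the symbols I, V, X, L, C, D, M; no symbol is repeated more than three times in a row; V, L and D each appear at most once; no smaller symbol precedes a larger one (values never increase from left to right). Value: M (1000) + M (1000) + M (1000) + C (100) + C (100) + C (100) = 3300. So it is a valid standard Roman numeral.

Yes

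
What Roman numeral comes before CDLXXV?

CDLXXV = 475; previous is 474

CDLXXIV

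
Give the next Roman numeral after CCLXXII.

CCLXXII = 272, so the next integer is 272 + 1 = 273

CCLXXIII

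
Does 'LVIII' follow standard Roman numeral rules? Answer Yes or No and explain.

'LVIII': Check the rules: uses only the symbols I, V, X, L, C, D, M; no symbol is repeated more than three times in a row; V, L and D each appear at most once; no smaller symbol precedes a larger one (values never increase from left to right). Value: L (50) + V (5) + I (1) + I (1) + I (1) = 58. So it is a valid standard Roman numeral.

Yes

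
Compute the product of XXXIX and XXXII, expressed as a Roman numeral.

XXXIX = 39
XXXII = 32
39 × 32 = 1248

MCCXLVIII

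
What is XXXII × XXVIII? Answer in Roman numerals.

XXXII = 32
XXVIII = 28
32 × 28 = 896

DCCCXCVI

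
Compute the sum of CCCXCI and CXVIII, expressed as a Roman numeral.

CCCXCI = 391
CXVIII = 118
391 + 118 = 509

DIX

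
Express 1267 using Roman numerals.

Convert 1267 to Roman numerals:
  1267 contains 1×1000 (M)
  267 contains 2×100 (CC)
  67 contains 1×50 (L)
  17 contains 1×10 (X)
  7 contains 1×5 (V)
  2 contains 2×1 (II)

MCCLXVII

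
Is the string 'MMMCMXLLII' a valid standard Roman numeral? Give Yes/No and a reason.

'MMMCMXLLII': L should not appear more than once

No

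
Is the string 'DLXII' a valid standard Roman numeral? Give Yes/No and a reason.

'DLXII': Check the rules: uses only the symbols I, V, X, L, C, D, M; no symbol is repeated more than three times in a row; V, L and D each appear at most once; no smaller symbol precedes a larger one (values never increase from left to right). Value: D (500) + L (50) + X (10) + I (1) + I (1) = 562. So it is a valid standard Roman numeral.

Yes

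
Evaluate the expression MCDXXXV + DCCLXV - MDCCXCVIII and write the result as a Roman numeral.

MCDXXXV = 1435, DCCLXV = 765, MDCCXCVIII = 1798
1435 + 765 = 2200
2200 - 1798 = 402

CDII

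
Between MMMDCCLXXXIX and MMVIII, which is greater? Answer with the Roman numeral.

MMMDCCLXXXIX = 3789
MMVIII = 2008
3789 is larger

MMMDCCLXXXIX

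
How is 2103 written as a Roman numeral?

Convert 2103 to Roman numerals:
  2103 contains 2×1000 (MM)
  103 contains 1×100 (C)
  3 contains 3×1 (III)

MMCIII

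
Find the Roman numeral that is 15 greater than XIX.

XIX = 19
19 + 15 = 34

XXXIV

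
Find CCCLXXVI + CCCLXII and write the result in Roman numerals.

CCCLXXVI = 376
CCCLXII = 362
376 + 362 = 738

DCCXXXVIII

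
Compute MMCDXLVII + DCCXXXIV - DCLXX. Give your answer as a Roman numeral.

MMCDXLVII = 2447, DCCXXXIV = 734, DCLXX = 670
2447 + 734 = 3181
3181 - 670 = 2511

MMDXI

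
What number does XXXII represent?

XXXII: X=10, X=10, X=10, I=1, I=1
10 + 10 + 10 + 1 + 1 = 32

32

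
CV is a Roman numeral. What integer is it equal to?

CV: C=100, V=5
100 + 5 = 105

105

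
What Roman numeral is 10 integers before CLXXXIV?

CLXXXIV = 184
184 - 10 = 174

CLXXIV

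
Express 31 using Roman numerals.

Convert 31 to Roman numerals:
  31 contains 3×10 (XXX)
  1 contains 1×1 (I)

XXXI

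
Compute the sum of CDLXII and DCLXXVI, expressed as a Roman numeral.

CDLXII = 462
DCLXXVI = 676
462 + 676 = 1138

MCXXXVIII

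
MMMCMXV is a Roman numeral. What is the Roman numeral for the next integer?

MMMCMXV = 3915, so the next integer is 3915 + 1 = 3916

MMMCMXVI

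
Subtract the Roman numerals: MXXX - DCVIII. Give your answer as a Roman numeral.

MXXX = 1030
DCVIII = 608
1030 - 608 = 422

CDXXII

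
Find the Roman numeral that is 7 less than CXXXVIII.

CXXXVIII = 138
138 - 7 = 131

CXXXI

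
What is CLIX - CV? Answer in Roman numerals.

CLIX = 159
CV = 105
159 - 105 = 54

LIV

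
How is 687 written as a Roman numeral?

Convert 687 to Roman numerals:
  687 contains 1×500 (D)
  187 contains 1×100 (C)
  87 contains 1×50 (L)
  37 contains 3×10 (XXX)
  7 contains 1×5 (V)
  2 contains 2×1 (II)

DCLXXXVII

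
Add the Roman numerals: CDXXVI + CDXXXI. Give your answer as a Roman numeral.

CDXXVI = 426
CDXXXI = 431
426 + 431 = 857

DCCCLVII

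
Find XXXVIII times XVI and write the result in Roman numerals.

XXXVIII = 38
XVI = 16
38 × 16 = 608

DCVIII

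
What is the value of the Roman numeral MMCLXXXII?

MMCLXXXII: M=1000, M=1000, C=100, L=50, X=10, X=10, X=10, I=1, I=1
1000 + 1000 + 100 + 50 + 10 + 10 + 10 + 1 + 1 = 2182

2182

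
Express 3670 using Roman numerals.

Convert 3670 to Roman numerals:
  3670 contains 3×1000 (MMM)
  670 contains 1×500 (D)
  170 contains 1×100 (C)
  70 contains 1×50 (L)
  20 contains 2×10 (XX)

MMMDCLXX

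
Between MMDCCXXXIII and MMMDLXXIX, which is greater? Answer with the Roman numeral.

MMDCCXXXIII = 2733
MMMDLXXIX = 3579
3579 is larger

MMMDLXXIX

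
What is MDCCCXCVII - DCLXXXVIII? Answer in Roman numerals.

MDCCCXCVII = 1897
DCLXXXVIII = 688
1897 - 688 = 1209

MCCIX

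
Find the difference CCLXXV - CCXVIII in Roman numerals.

CCLXXV = 275
CCXVIII = 218
275 - 218 = 57

LVII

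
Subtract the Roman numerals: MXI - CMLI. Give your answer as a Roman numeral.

MXI = 1011
CMLI = 951
1011 - 951 = 60

LX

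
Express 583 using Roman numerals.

Convert 583 to Roman numerals:
  583 contains 1×500 (D)
  83 contains 1×50 (L)
  33 contains 3×10 (XXX)
  3 contains 3×1 (III)

DLXXXIII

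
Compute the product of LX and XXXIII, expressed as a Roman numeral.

LX = 60
XXXIII = 33
60 × 33 = 1980

MCMLXXX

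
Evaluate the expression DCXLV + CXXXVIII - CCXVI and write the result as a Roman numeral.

DCXLV = 645, CXXXVIII = 138, CCXVI = 216
645 + 138 = 783
783 - 216 = 567

DLXVII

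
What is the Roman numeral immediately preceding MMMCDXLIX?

MMMCDXLIX = 3449; previous is 3448

MMMCDXLVIII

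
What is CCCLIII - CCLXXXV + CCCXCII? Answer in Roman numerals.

CCCLIII = 353, CCLXXXV = 285, CCCXCII = 392
353 - 285 = 68
68 + 392 = 460

CDLX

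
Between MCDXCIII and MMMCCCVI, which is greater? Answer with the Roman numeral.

MCDXCIII = 1493
MMMCCCVI = 3306
3306 is larger

MMMCCCVI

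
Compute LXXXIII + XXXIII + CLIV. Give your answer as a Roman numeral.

LXXXIII = 83, XXXIII = 33, CLIV = 154
83 + 33 = 116
116 + 154 = 270

CCLXX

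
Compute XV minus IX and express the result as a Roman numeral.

XV = 15
IX = 9
15 - 9 = 6

VI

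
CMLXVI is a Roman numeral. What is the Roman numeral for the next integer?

CMLXVI = 966, so the next integer is 966 + 1 = 967

CMLXVII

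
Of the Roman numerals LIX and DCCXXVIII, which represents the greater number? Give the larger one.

LIX = 59
DCCXXVIII = 728
728 is larger

DCCXXVIII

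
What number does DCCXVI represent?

DCCXVI: D=500, C=100, C=100, X=10, V=5, I=1
500 + 100 + 100 + 10 + 5 + 1 = 716

716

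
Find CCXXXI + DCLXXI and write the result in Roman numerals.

CCXXXI = 231
DCLXXI = 671
231 + 671 = 902

CMII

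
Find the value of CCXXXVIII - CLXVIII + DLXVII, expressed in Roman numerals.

CCXXXVIII = 238, CLXVIII = 168, DLXVII = 567
238 - 168 = 70
70 + 567 = 637

DCXXXVII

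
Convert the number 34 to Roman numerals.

Convert 34 to Roman numerals:
  34 contains 3×10 (XXX)
  4 contains 1×4 (IV)

XXXIV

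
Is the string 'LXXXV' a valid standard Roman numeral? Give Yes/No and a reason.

'LXXXV': Check the rules: uses only the symbols I, V, X, L, C, D, M; no symbol is repeated more than three times in a row; V, L and D each appear at most once; no smaller symbol precedes a larger one (values never increase from left to right). Value: L (50) + X (10) + X (10) + X (10) + V (5) = 85. So it is a valid standard Roman numeral.

Yes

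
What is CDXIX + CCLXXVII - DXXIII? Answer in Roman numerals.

CDXIX = 419, CCLXXVII = 277, DXXIII = 523
419 + 277 = 696
696 - 523 = 173

CLXXIII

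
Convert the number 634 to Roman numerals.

Convert 634 to Roman numerals:
  634 contains 1×500 (D)
  134 contains 1×100 (C)
  34 contains 3×10 (XXX)
  4 contains 1×4 (IV)

DCXXXIV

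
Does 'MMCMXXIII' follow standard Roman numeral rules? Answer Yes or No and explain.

'MMCMXXIII': Check the rules: uses only the symbols I, V, X, L, C, D, M; no symbol is repeated more than three times in a row; V, L and D each appear at most once; the only place a smaller symbol precedes a larger one is the allowed subtractive pair CM, the symbol right after such a pair (if any) is smaller than the pair's first symbol, and otherwise the values never increase from left to right. Value: M (1000) + M (1000) + CM (900) + X (10) + X (10) + I (1) + I (1) + I (1) = 2923. So it is a valid standard Roman numeral.

Yes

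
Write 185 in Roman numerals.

Convert 185 to Roman numerals:
  185 contains 1×100 (C)
  85 contains 1×50 (L)
  35 contains 3×10 (XXX)
  5 contains 1×5 (V)

CLXXXV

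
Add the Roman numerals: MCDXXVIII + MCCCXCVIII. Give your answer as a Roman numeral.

MCDXXVIII = 1428
MCCCXCVIII = 1398
1428 + 1398 = 2826

MMDCCCXXVI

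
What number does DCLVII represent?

DCLVII: D=500, C=100, L=50, V=5, I=1, I=1
500 + 100 + 50 + 5 + 1 + 1 = 657

657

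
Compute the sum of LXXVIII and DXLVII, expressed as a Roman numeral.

LXXVIII = 78
DXLVII = 547
78 + 547 = 625

DCXXV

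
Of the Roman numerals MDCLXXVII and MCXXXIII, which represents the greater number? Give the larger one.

MDCLXXVII = 1677
MCXXXIII = 1133
1677 is larger

MDCLXXVII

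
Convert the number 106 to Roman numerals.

Convert 106 to Roman numerals:
  106 contains 1×100 (C)
  6 contains 1×5 (V)
  1 contains 1×1 (I)

CVI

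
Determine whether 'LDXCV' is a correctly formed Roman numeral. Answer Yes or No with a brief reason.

'LDXCV': Invalid subtractive combination: LD

No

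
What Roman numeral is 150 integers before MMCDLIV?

MMCDLIV = 2454
2454 - 150 = 2304

MMCCCIV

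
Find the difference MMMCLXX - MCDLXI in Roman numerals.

MMMCLXX = 3170
MCDLXI = 1461
3170 - 1461 = 1709

MDCCIX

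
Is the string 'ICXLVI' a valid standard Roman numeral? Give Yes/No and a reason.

'ICXLVI': Invalid subtractive combination: IC

No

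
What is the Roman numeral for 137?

Convert 137 to Roman numerals:
  137 contains 1×100 (C)
  37 contains 3×10 (XXX)
  7 contains 1×5 (V)
  2 contains 2×1 (II)

CXXXVII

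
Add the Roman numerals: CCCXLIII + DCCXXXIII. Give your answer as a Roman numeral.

CCCXLIII = 343
DCCXXXIII = 733
343 + 733 = 1076

MLXXVI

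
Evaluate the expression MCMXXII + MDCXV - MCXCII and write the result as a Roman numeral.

MCMXXII = 1922, MDCXV = 1615, MCXCII = 1192
1922 + 1615 = 3537
3537 - 1192 = 2345

MMCCCXLV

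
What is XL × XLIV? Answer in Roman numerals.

XL = 40
XLIV = 44
40 × 44 = 1760

MDCCLX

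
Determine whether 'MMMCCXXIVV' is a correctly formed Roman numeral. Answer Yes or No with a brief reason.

'MMMCCXXIVV': V should not appear more than once

No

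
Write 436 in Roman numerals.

Convert 436 to Roman numerals:
  436 contains 1×400 (CD)
  36 contains 3×10 (XXX)
  6 contains 1×5 (V)
  1 contains 1×1 (I)

CDXXXVI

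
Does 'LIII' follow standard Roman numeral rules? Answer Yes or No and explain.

'LIII': Check the rules: uses only the symbols I, V, X, L, C, D, M; no symbol is repeated more than three times in a row; V, L and D each appear at most once; no smaller symbol precedes a larger one (values never increase from left to right). Value: L (50) + I (1) + I (1) + I (1) = 53. So it is a valid standard Roman numeral.

Yes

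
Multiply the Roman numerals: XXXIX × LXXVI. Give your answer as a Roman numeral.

XXXIX = 39
LXXVI = 76
39 × 76 = 2964

MMCMLXIV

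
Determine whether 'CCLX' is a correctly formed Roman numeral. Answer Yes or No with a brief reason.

'CCLX': Check the rules: uses only the symbols I, V, X, L, C, D, M; no symbol is repeated more than three times in a row; V, L and D each appear at most once; no smaller symbol precedes a larger one (values never increase from left to right). Value: C (100) + C (100) + L (50) + X (10) = 260. So it is a valid standard Roman numeral.

Yes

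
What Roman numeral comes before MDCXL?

MDCXL = 1640; previous is 1639

MDCXXXIX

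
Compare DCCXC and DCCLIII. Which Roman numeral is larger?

DCCXC = 790
DCCLIII = 753
790 is larger

DCCXC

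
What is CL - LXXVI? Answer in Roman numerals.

CL = 150
LXXVI = 76
150 - 76 = 74

LXXIV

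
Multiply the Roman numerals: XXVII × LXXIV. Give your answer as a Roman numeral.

XXVII = 27
LXXIV = 74
27 × 74 = 1998

MCMXCVIII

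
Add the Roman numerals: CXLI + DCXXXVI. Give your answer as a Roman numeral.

CXLI = 141
DCXXXVI = 636
141 + 636 = 777

DCCLXXVII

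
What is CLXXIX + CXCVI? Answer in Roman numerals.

CLXXIX = 179
CXCVI = 196
179 + 196 = 375

CCCLXXV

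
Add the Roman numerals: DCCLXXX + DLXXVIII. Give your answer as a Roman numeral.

DCCLXXX = 780
DLXXVIII = 578
780 + 578 = 1358

MCCCLVIII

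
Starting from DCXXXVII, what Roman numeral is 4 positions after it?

DCXXXVII = 637
637 + 4 = 641

DCXLI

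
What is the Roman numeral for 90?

Convert 90 to Roman numerals:
  90 contains 1×90 (XC)

XC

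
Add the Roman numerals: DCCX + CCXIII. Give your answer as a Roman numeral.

DCCX = 710
CCXIII = 213
710 + 213 = 923

CMXXIII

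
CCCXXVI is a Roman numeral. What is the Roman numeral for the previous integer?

CCCXXVI = 326; previous is 325

CCCXXV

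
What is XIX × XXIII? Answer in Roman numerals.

XIX = 19
XXIII = 23
19 × 23 = 437

CDXXXVII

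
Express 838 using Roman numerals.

Convert 838 to Roman numerals:
  838 contains 1×500 (D)
  338 contains 3×100 (CCC)
  38 contains 3×10 (XXX)
  8 contains 1×5 (V)
  3 contains 3×1 (III)

DCCCXXXVIII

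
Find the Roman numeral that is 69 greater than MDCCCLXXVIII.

MDCCCLXXVIII = 1878
1878 + 69 = 1947

MCMXLVII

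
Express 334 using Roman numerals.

Convert 334 to Roman numerals:
  334 contains 3×100 (CCC)
  34 contains 3×10 (XXX)
  4 contains 1×4 (IV)

CCCXXXIV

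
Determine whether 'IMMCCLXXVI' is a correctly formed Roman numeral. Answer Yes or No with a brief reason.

'IMMCCLXXVI': Invalid subtractive combination: IM

No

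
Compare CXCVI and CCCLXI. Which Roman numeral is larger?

CXCVI = 196
CCCLXI = 361
361 is larger

CCCLXI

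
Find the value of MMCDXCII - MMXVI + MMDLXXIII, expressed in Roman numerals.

MMCDXCII = 2492, MMXVI = 2016, MMDLXXIII = 2573
2492 - 2016 = 476
476 + 2573 = 3049

MMMXLIX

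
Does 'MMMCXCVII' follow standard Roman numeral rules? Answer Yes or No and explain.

'MMMCXCVII': Check the rules: uses only the symbols I, V, X, L, C, D, M; no symbol is repeated more than three times in a row; V, L and D each appear at most once; the only place a smaller symbol precedes a larger one is the allowed subtractive pair XC, the symbol right after such a pair (if any) is smaller than the pair's first symbol, and otherwise the values never increase from left to right. Value: M (1000) + M (1000) + M (1000) + C (100) + XC (90) + V (5) + I (1) + I (1) = 3197. So it is a valid standard Roman numeral.

Yes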